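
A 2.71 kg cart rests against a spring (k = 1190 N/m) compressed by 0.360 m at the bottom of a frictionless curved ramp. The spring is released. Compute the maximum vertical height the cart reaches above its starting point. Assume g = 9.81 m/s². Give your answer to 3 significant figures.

All spring PE becomes gravitational PE at the highest point: ½kx² = mgh
h = kx²/(2mg) = (1190)(0.360)²/(2 × 2.71 × 9.81) = 2.901 m

h = 2.90 m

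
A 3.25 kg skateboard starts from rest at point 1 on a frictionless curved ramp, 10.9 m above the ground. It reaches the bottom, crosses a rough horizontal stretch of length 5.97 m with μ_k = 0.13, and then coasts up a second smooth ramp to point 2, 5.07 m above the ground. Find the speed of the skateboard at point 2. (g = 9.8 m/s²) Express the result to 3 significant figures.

v = 9.95 m/s

Energy at 1: mgh₁ = (3.25)(9.8)(10.9) = 347.17 J
Friction loss: W_f = μ_k mg d = 24.72 J
At 2: ½mv² + mgh₂ = mgh₁ − W_f
½mv² = 347.17 − 24.72 − 161.48 = 160.97 J
v = √(2 × 160.97/3.25) = 9.953 m/s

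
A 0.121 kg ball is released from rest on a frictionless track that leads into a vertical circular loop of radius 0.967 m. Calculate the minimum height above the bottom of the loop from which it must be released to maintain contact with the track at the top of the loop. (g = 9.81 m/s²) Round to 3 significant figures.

h = 2.42 m

At the top, for minimum speed gravity alone supplies the centripetal force: mg = mv_top²/r ⇒ v_top² = gr = 9.486 m²/s²
Energy conservation from release height h to the top (height 2r): mgh = ½mv_top² + mg(2r)
h = v_top²/(2g) + 2r = r/2 + 2r = 5r/2 = 2.417 m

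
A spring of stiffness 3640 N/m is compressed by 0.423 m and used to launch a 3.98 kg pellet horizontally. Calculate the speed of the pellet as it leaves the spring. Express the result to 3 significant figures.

v = 12.8 m/s

Conservation of energy: ½kx² = ½mv²
v = x√(k/m) = 0.423 × √(3640/3.98) = 12.79 m/s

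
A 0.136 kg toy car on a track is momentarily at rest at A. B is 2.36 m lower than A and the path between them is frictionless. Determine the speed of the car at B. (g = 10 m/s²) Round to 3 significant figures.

v = 6.87 m/s

By conservation of mechanical energy, mgh = ½mv²
v = √(2gh) = √(2 × 10 × 2.36) = √47.200 = 6.870 m/s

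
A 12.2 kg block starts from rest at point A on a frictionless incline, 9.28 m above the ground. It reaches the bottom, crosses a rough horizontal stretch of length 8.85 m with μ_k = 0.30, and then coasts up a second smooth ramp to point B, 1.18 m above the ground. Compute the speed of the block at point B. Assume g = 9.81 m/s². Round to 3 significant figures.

v = 10.3 m/s

Energy at A: mgh₁ = (12.2)(9.81)(9.28) = 1110.6 J
Friction loss: W_f = μ_k mg d = 317.8 J
At B: ½mv² + mgh₂ = mgh₁ − W_f
½mv² = 1110.6 − 317.8 − 141.22 = 651.67 J
v = √(2 × 651.67/12.2) = 10.34 m/s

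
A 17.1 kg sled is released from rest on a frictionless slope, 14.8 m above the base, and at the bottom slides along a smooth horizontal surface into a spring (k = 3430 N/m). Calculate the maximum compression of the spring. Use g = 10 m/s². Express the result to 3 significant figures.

x = 1.21 m

Gravitational PE at the top equals spring PE at max compression: mgh = ½kx²
x = √(2mgh/k) = √(2 × 17.1 × 10 × 14.8 / 3430) = 1.215 m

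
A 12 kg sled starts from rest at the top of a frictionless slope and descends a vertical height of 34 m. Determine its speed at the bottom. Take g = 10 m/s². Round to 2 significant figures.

v = 26 m/s

Equating total energy at the two states: mgh = ½mv²
The mass cancels from both sides.
v = √(2gh) = √(2 × 10 × 34) = √680.00 = 26.08 m/s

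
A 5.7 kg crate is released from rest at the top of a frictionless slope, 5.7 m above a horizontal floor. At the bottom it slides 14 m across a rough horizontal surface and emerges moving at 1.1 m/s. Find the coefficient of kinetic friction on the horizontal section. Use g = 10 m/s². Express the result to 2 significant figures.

μ_k = 0.40

Energy at the top = energy at the end + work done against friction:
mgh = ½mv² + μ_k m g d
mgh = 324.90 J; ½mv² = 3.4485 J
W_f = 324.90 − 3.4485 = 321.5 J
μ_k = W_f/(mg·d) = 321.5/(57.00 × 14) = 0.4028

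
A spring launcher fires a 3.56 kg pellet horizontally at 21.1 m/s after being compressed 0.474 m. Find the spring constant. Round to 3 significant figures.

½kx² = ½mv²
k = mv²/x² = (3.56)(21.1)²/(0.474)² = 7054 N/m

k = 7050 N/m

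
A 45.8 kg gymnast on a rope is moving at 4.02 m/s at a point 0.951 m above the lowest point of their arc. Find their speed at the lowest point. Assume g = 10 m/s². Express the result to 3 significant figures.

v = 5.93 m/s

Equating total energy at the two states: ½mv₀² + mgh = ½mv²
v² = v₀² + 2gh = (4.02)² + 2(10)(0.951) = 35.180
v = √35.180 = 5.931 m/s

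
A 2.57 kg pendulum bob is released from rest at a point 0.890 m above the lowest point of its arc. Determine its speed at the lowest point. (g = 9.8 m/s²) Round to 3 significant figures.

v = 4.18 m/s

By conservation of mechanical energy, mgh = ½mv²
v = √(2gh) = √(2 × 9.8 × 0.890) = √17.444 = 4.177 m/s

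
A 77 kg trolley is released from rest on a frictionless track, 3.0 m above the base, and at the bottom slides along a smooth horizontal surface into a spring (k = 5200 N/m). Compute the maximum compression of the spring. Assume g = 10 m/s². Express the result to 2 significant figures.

x = 0.94 m

At max compression the trolley is momentarily at rest: mgh = ½kx²
x = √(2mgh/k) = √(2 × 77 × 10 × 3.0 / 5200) = 0.9426 m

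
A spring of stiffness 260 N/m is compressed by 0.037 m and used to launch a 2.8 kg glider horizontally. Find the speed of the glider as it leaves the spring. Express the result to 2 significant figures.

v = 0.36 m/s

Conservation of energy: ½kx² = ½mv²
v = x√(k/m) = 0.037 × √(260/2.8) = 0.3565 m/s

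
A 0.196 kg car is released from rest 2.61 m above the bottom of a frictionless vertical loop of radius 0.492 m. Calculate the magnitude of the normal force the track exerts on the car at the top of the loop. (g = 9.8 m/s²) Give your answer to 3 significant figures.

N = 10.8 N

Energy from release to top (height 2r): mgh = ½mv_top² + mg(2r)
v_top² = 2g(h − 2r) = 2(9.8)(2.61 − 0.9840) = 31.870 m²/s²
At the top, both N and weight point toward the centre: N + mg = mv_top²/r
N = m(v_top²/r − g) = 0.196(31.870/0.492 − 9.8) = 10.78 N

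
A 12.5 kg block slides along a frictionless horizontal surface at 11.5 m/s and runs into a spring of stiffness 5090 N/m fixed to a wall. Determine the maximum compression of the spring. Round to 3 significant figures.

At max compression the block is momentarily at rest: ½mv² = ½kx²
x = v√(m/k) = 11.5 × √(12.5/5090) = 0.5699 m

x = 0.570 m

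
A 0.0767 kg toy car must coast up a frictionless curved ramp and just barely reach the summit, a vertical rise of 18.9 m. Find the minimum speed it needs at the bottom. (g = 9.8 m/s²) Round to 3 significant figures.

v = 19.2 m/s

At the top it is momentarily at rest, so all KE converts to PE: ½mv² = mgh
v = √(2gh) = √(2 × 9.8 × 18.9) = 19.25 m/s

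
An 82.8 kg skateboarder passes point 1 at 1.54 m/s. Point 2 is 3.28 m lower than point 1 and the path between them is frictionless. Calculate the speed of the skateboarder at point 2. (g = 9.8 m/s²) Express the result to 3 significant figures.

By conservation of mechanical energy, ½mv₀² + mgh = ½mv²
v² = v₀² + 2gh = (1.54)² + 2(9.8)(3.28) = 66.660
v = √66.660 = 8.165 m/s

v = 8.16 m/s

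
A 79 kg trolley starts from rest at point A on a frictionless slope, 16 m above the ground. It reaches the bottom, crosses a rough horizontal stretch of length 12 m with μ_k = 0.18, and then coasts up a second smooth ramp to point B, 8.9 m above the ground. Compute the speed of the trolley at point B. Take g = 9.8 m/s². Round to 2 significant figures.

v = 9.8 m/s

Energy at A: mgh₁ = (79)(9.8)(16) = 12387 J
Friction loss: W_f = μ_k mg d = 1672 J
At B: ½mv² + mgh₂ = mgh₁ − W_f
½mv² = 12387 − 1672 − 6890.4 = 3824.5 J
v = √(2 × 3824.5/79) = 9.840 m/s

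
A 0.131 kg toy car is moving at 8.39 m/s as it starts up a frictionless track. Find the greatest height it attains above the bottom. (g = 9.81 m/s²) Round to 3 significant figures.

By energy conservation, ½mv² = mgh
h = v²/(2g) = 8.39²/(2 × 9.81) = 3.588 m

h = 3.59 m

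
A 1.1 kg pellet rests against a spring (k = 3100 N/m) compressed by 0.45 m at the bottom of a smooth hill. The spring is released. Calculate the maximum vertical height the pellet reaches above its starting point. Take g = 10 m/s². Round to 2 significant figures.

At maximum height the pellet is at rest, so ½kx² = mgh
h = kx²/(2mg) = (3100)(0.45)²/(2 × 1.1 × 10) = 28.53 m

h = 29 m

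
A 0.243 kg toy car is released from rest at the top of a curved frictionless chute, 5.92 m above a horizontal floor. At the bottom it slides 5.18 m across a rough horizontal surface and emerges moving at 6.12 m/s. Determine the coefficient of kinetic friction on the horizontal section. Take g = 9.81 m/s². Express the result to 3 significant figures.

μ_k = 0.774

Applying the work–energy principle:
mgh = ½mv² + μ_k m g d
mgh = 14.112 J; ½mv² = 4.5507 J
W_f = 14.112 − 4.5507 = 9.562 J
μ_k = W_f/(mg·d) = 9.562/(2.384 × 5.18) = 0.7743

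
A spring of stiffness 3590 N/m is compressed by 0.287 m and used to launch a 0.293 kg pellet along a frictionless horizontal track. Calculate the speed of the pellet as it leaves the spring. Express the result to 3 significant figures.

Conservation of energy: ½kx² = ½mv²
v = x√(k/m) = 0.287 × √(3590/0.293) = 31.77 m/s

v = 31.8 m/s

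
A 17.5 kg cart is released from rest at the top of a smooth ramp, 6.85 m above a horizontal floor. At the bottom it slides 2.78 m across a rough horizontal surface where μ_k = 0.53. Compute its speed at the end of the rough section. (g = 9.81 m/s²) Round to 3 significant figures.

Energy at the top = energy at the end + work done against friction:
mgh = ½mv² + μ_k m g d
W_f = μ_k mg d = (0.53)(17.5)(9.81)(2.78) = 252.9 J
½mv² = mgh − W_f = 1176.0 − 252.9 = 923.03 J
v = √(2 × 923.03/17.5) = 10.27 m/s

v = 10.3 m/s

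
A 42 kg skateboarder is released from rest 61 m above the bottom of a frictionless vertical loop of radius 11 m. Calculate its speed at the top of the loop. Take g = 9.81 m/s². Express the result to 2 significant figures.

v = 28 m/s

Energy conservation: mgh = ½mv_top² + mg(2r)
v_top² = 2g(h − 2r) = 2(9.81)(61 − 22.00) = 765.2
v_top = 27.66 m/s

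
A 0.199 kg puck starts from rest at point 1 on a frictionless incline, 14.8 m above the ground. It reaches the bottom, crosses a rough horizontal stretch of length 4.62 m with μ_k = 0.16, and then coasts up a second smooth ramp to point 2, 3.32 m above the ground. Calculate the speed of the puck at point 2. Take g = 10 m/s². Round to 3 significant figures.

Energy at 1: mgh₁ = (0.199)(10)(14.8) = 29.452 J
Friction loss: W_f = μ_k mg d = 1.471 J
At 2: ½mv² + mgh₂ = mgh₁ − W_f
½mv² = 29.452 − 1.471 − 6.6068 = 21.374 J
v = √(2 × 21.374/0.199) = 14.66 m/s

v = 14.7 m/s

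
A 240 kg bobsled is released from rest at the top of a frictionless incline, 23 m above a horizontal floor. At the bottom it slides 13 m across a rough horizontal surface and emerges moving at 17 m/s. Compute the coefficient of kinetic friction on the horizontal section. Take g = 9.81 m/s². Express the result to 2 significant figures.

Energy bookkeeping (friction removes W_f = μ_k N d):
mgh = ½mv² + μ_k m g d
mgh = 54151 J; ½mv² = 34680 J
W_f = 54151 − 34680 = 19471 J
μ_k = W_f/(mg·d) = 19471/(2354 × 13) = 0.6362

μ_k = 0.64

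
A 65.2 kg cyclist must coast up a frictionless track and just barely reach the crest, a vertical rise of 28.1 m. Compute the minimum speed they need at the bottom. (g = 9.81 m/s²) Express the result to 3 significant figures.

v = 23.5 m/s

At the top they are momentarily at rest, so all KE converts to PE: ½mv² = mgh
v = √(2gh) = √(2 × 9.81 × 28.1) = 23.48 m/s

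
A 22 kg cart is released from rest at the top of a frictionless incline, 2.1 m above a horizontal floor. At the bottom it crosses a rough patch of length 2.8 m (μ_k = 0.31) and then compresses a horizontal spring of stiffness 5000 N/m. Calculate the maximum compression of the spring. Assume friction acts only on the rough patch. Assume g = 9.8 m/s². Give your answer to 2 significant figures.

Initial energy: E₁ = mgh = (22)(9.8)(2.1) = 452.76 J
Friction removes W_f = μ_k mg d = (0.31)(22)(9.8)(2.8) = 187.1 J
Energy reaching the spring: E = 452.76 − 187.1 = 265.62 J
At max compression ½kx² = E ⇒ x = √(2E/k) = √(2 × 265.62/5000) = 0.3260 m

x = 0.33 m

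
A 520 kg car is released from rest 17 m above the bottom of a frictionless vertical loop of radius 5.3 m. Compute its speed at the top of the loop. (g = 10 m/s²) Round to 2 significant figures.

Energy conservation: mgh = ½mv_top² + mg(2r)
v_top² = 2g(h − 2r) = 2(10)(17 − 10.60) = 128.0
v_top = 11.31 m/s

v = 11 m/s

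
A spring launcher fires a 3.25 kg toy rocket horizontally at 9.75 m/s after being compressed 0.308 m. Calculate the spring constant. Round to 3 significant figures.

k = 3260 N/m

Spring PE at full compression equals KE at release: ½kx² = ½mv²
k = mv²/x² = (3.25)(9.75)²/(0.308)² = 3257 N/m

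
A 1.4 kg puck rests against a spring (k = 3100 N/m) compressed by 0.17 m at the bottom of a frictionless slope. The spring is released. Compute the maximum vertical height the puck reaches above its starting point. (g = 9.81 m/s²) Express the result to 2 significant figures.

At maximum height the puck is at rest, so ½kx² = mgh
h = kx²/(2mg) = (3100)(0.17)²/(2 × 1.4 × 9.81) = 3.262 m

h = 3.3 m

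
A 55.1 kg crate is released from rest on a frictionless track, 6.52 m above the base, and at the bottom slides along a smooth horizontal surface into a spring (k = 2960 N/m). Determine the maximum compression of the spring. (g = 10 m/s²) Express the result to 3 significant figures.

x = 1.56 m

Gravitational PE at the top equals spring PE at max compression: mgh = ½kx²
x = √(2mgh/k) = √(2 × 55.1 × 10 × 6.52 / 2960) = 1.558 m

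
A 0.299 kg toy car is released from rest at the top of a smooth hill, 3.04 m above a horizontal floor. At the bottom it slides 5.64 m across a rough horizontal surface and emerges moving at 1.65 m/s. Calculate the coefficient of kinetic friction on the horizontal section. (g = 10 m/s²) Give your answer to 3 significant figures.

μ_k = 0.515

Energy at the top = energy at the end + work done against friction:
mgh = ½mv² + μ_k m g d
mgh = 9.0896 J; ½mv² = 0.40701 J
W_f = 9.0896 − 0.40701 = 8.683 J
μ_k = W_f/(mg·d) = 8.683/(2.990 × 5.64) = 0.5149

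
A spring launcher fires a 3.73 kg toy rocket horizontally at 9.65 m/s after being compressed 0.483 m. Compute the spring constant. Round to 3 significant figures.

k = 1490 N/m

Spring PE at full compression equals KE at release: ½kx² = ½mv²
k = mv²/x² = (3.73)(9.65)²/(0.483)² = 1489 N/m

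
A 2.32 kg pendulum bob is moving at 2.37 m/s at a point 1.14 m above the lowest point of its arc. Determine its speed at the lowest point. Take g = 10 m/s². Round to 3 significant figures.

Mechanical energy is conserved (no friction): ½mv₀² + mgh = ½mv²
v² = v₀² + 2gh = (2.37)² + 2(10)(1.14) = 28.417
v = √28.417 = 5.331 m/s

v = 5.33 m/s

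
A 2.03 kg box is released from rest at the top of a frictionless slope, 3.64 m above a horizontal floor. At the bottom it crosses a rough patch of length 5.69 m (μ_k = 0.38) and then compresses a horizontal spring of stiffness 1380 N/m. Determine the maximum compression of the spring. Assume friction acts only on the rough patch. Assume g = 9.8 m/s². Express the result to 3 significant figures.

Initial energy: E₁ = mgh = (2.03)(9.8)(3.64) = 72.414 J
Friction removes W_f = μ_k mg d = (0.38)(2.03)(9.8)(5.69) = 43.01 J
Energy reaching the spring: E = 72.414 − 43.01 = 29.399 J
At max compression ½kx² = E ⇒ x = √(2E/k) = √(2 × 29.399/1380) = 0.2064 m

x = 0.206 m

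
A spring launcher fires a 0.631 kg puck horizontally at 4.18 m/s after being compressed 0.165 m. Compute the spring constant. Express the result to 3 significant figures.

Energy stored in the spring equals the launch KE: ½kx² = ½mv²
k = mv²/x² = (0.631)(4.18)²/(0.165)² = 405.0 N/m

k = 405 N/m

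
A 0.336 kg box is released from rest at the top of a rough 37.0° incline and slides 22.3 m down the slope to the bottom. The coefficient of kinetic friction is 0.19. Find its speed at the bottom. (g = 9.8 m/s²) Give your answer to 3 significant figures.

v = 14.0 m/s

Taking the bottom as reference, mgh = ½mv² + μ_k N L with h = L sinθ, N = mg cosθ:
mgh = mgL sinθ = (0.336)(9.8)(22.3)sin37.0° = 44.191 J
W_f = μ_k mg cosθ · L = (0.19)(0.336)(9.8)cos37.0°·22.3 = 11.14 J
½mv² = 44.191 − 11.14 = 33.049 J
v = √(2 × 33.049/0.336) = 14.03 m/s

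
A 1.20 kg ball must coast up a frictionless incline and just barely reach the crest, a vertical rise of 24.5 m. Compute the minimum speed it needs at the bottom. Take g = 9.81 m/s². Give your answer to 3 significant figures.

v = 21.9 m/s

At the top it is momentarily at rest, so all KE converts to PE: ½mv² = mgh
v = √(2gh) = √(2 × 9.81 × 24.5) = 21.92 m/s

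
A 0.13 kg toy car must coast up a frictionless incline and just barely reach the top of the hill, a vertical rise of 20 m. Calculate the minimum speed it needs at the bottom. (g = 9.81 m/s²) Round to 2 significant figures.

At the top it is momentarily at rest, so all KE converts to PE: ½mv² = mgh
v = √(2gh) = √(2 × 9.81 × 20) = 19.81 m/s

v = 20 m/s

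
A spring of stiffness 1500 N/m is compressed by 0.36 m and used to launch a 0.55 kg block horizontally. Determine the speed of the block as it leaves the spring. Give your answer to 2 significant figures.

v = 19 m/s

The block leaves the spring when the spring is at natural length, so ½kx² = ½mv²
v = x√(k/m) = 0.36 × √(1500/0.55) = 18.80 m/s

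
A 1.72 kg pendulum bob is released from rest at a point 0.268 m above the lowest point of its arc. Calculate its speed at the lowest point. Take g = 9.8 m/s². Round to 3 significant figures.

Equating total energy at the two states: mgh = ½mv²
v = √(2gh) = √(2 × 9.8 × 0.268) = √5.2528 = 2.292 m/s

v = 2.29 m/s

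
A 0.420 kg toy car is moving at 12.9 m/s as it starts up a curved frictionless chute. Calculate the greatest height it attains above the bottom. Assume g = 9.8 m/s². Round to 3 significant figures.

h = 8.49 m

Setting KE at the bottom equal to PE gained: ½mv² = mgh
h = v²/(2g) = 12.9²/(2 × 9.8) = 8.490 m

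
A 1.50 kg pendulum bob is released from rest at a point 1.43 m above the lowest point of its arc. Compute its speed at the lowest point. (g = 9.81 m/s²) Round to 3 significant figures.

By conservation of mechanical energy, mgh = ½mv²
v = √(2gh) = √(2 × 9.81 × 1.43) = √28.057 = 5.297 m/s

v = 5.30 m/s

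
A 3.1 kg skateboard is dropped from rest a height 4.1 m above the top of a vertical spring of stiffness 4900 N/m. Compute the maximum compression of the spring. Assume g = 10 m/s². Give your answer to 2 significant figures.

Take the reference level at the top of the uncompressed spring. At max compression the skateboard has fallen H + x and is momentarily at rest:
mg(H + x) = ½kx²
½(4900)x² − (3.1)(10)x − (3.1)(10)(4.1) = 0
2450x² − 31.00x − 127.1 = 0
x = [31.00 + √(961.0 + 1.2456e+06)]/(2 × 2450) = 0.2342 m

x = 0.23 m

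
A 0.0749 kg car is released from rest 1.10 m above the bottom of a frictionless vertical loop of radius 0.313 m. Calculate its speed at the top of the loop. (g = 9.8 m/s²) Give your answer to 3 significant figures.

v = 3.05 m/s

Energy conservation: mgh = ½mv_top² + mg(2r)
v_top² = 2g(h − 2r) = 2(9.8)(1.10 − 0.6260) = 9.290
v_top = 3.048 m/s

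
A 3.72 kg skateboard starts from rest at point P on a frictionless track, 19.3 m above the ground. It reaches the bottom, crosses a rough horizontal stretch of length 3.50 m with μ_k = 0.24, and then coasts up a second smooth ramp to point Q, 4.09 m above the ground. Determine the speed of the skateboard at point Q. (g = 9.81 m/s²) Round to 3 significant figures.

v = 16.8 m/s

Energy at P: mgh₁ = (3.72)(9.81)(19.3) = 704.32 J
Friction loss: W_f = μ_k mg d = 30.65 J
At Q: ½mv² + mgh₂ = mgh₁ − W_f
½mv² = 704.32 − 30.65 − 149.26 = 524.41 J
v = √(2 × 524.41/3.72) = 16.79 m/s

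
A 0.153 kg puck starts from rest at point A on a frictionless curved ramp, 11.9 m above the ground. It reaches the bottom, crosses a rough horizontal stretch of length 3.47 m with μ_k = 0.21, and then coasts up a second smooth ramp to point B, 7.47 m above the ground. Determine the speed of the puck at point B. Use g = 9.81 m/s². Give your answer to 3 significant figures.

v = 8.52 m/s

Energy at A: mgh₁ = (0.153)(9.81)(11.9) = 17.861 J
Friction loss: W_f = μ_k mg d = 1.094 J
At B: ½mv² + mgh₂ = mgh₁ − W_f
½mv² = 17.861 − 1.094 − 11.212 = 5.5554 J
v = √(2 × 5.5554/0.153) = 8.522 m/s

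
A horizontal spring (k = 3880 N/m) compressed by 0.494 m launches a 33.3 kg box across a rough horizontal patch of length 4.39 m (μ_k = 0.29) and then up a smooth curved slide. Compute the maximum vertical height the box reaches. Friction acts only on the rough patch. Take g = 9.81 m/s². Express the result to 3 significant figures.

h = 0.176 m

Spring energy: E₀ = ½kx² = ½(3880)(0.494)² = 473.43 J
Friction: W_f = μ_k mg d = (0.29)(33.3)(9.81)(4.39) = 415.9 J
Energy at base of ramp: E = 473.43 − 415.9 = 57.542 J
At max height all remaining energy is PE: mgh = E ⇒ h = E/(mg) = 57.542/(33.3 × 9.81) = 0.1761 m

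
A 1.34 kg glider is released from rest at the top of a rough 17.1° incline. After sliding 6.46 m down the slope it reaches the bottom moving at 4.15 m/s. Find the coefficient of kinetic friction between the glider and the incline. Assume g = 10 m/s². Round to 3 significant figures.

μ_k = 0.168

Energy balance down the incline: mg L sinθ − ½mv² = μ_k (mg cosθ) L
mgL sinθ = 25.453 J; ½mv² = 11.539 J
W_f = 25.453 − 11.539 = 13.91 J
μ_k = W_f/(mg cosθ · L) = 13.91/(12.81 × 6.46) = 0.1682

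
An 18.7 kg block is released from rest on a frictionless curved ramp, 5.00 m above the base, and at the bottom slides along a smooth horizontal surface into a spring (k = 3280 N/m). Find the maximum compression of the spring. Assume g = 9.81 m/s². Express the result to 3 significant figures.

Energy conservation (no friction) from release to max compression: mgh = ½kx²
x = √(2mgh/k) = √(2 × 18.7 × 9.81 × 5.00 / 3280) = 0.7479 m

x = 0.748 m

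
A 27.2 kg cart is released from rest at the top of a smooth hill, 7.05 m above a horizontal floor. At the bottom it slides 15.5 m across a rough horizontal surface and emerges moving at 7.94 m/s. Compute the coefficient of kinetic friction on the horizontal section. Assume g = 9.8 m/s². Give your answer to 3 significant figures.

μ_k = 0.247

Applying the work–energy principle:
mgh = ½mv² + μ_k m g d
mgh = 1879.2 J; ½mv² = 857.39 J
W_f = 1879.2 − 857.39 = 1022 J
μ_k = W_f/(mg·d) = 1022/(266.6 × 15.5) = 0.2473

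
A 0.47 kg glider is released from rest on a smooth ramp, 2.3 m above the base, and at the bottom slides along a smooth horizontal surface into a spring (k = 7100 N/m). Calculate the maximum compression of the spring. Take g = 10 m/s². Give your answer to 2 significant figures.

x = 0.055 m

Energy conservation (no friction) from release to max compression: mgh = ½kx²
x = √(2mgh/k) = √(2 × 0.47 × 10 × 2.3 / 7100) = 0.05518 m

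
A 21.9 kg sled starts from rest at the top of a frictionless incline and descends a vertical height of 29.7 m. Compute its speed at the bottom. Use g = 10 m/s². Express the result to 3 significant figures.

Mechanical energy is conserved (no friction): mgh = ½mv²
v = √(2gh) = √(2 × 10 × 29.7) = √594.00 = 24.37 m/s

v = 24.4 m/s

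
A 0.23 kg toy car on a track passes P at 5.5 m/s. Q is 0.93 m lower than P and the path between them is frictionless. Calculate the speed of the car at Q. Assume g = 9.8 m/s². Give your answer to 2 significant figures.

v = 7.0 m/s

Mechanical energy is conserved (no friction): ½mv₀² + mgh = ½mv²
The mass cancels from both sides.
v² = v₀² + 2gh = (5.5)² + 2(9.8)(0.93) = 48.478
v = √48.478 = 6.963 m/s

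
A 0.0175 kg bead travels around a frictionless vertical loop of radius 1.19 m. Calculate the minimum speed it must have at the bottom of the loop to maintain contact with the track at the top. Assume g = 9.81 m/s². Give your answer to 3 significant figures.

At the top: mg = mv_top²/r ⇒ v_top² = gr = 11.67 m²/s²
Energy from bottom to top (height 2r): ½mv_bot² = ½mv_top² + mg(2r)
v_bot² = gr + 4gr = 5gr = 58.37
v_bot = √(5gr) = 7.640 m/s

v = 7.64 m/s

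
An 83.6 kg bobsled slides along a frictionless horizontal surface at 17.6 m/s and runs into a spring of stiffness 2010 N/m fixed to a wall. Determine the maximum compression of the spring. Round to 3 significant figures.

x = 3.59 m

At max compression the bobsled is momentarily at rest: ½mv² = ½kx²
x = v√(m/k) = 17.6 × √(83.6/2010) = 3.589 m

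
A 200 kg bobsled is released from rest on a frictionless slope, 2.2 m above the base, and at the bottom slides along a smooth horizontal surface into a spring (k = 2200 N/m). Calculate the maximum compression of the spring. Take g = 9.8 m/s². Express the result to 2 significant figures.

x = 2.0 m

Energy conservation (no friction) from release to max compression: mgh = ½kx²
x = √(2mgh/k) = √(2 × 200 × 9.8 × 2.2 / 2200) = 1.980 m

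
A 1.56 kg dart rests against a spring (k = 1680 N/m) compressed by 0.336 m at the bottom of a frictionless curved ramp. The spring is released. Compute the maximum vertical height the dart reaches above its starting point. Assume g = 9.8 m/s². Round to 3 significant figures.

h = 6.20 m

All spring PE becomes gravitational PE at the highest point: ½kx² = mgh
h = kx²/(2mg) = (1680)(0.336)²/(2 × 1.56 × 9.8) = 6.203 m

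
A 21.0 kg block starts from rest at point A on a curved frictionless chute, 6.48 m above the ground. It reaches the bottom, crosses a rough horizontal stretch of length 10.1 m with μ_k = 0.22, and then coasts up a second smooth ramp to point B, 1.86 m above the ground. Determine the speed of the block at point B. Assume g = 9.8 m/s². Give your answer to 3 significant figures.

v = 6.86 m/s

Energy at A: mgh₁ = (21.0)(9.8)(6.48) = 1333.6 J
Friction loss: W_f = μ_k mg d = 457.3 J
At B: ½mv² + mgh₂ = mgh₁ − W_f
½mv² = 1333.6 − 457.3 − 382.79 = 493.51 J
v = √(2 × 493.51/21.0) = 6.856 m/s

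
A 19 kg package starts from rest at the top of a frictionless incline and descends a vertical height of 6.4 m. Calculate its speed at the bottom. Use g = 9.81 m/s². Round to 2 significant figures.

Mechanical energy is conserved (no friction): mgh = ½mv²
v = √(2gh) = √(2 × 9.81 × 6.4) = √125.57 = 11.21 m/s

v = 11 m/s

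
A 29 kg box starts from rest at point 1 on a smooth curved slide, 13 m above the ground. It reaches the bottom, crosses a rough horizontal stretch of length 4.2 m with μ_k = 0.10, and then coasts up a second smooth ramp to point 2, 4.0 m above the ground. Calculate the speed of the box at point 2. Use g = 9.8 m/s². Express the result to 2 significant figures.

Energy at 1: mgh₁ = (29)(9.8)(13) = 3694.6 J
Friction loss: W_f = μ_k mg d = 119.4 J
At 2: ½mv² + mgh₂ = mgh₁ − W_f
½mv² = 3694.6 − 119.4 − 1136.8 = 2438.4 J
v = √(2 × 2438.4/29) = 12.97 m/s

v = 13 m/s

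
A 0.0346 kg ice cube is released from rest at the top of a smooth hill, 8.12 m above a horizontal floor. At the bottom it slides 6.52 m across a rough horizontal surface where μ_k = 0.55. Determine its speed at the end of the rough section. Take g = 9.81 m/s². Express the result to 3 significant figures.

Energy at the top = energy at the end + work done against friction:
mgh = ½mv² + μ_k m g d
W_f = μ_k mg d = (0.55)(0.0346)(9.81)(6.52) = 1.217 J
½mv² = mgh − W_f = 2.7561 − 1.217 = 1.5390 J
v = √(2 × 1.5390/0.0346) = 9.432 m/s

v = 9.43 m/s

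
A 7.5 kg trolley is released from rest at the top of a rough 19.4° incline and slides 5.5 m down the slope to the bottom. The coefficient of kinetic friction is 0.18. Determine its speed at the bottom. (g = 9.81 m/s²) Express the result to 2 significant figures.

Taking the bottom as reference, mgh = ½mv² + μ_k N L with h = L sinθ, N = mg cosθ:
mgh = mgL sinθ = (7.5)(9.81)(5.5)sin19.4° = 134.41 J
W_f = μ_k mg cosθ · L = (0.18)(7.5)(9.81)cos19.4°·5.5 = 68.70 J
½mv² = 134.41 − 68.70 = 65.710 J
v = √(2 × 65.710/7.5) = 4.186 m/s

v = 4.2 m/s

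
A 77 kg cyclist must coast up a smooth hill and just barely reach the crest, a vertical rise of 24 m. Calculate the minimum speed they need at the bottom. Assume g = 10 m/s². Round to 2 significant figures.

At the top they are momentarily at rest, so all KE converts to PE: ½mv² = mgh
v = √(2gh) = √(2 × 10 × 24) = 21.91 m/s

v = 22 m/s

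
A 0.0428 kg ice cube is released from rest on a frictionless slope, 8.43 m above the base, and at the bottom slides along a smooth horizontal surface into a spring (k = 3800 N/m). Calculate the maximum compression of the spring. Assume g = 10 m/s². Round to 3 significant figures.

Gravitational PE at the top equals spring PE at max compression: mgh = ½kx²
x = √(2mgh/k) = √(2 × 0.0428 × 10 × 8.43 / 3800) = 0.04358 m

x = 0.0436 m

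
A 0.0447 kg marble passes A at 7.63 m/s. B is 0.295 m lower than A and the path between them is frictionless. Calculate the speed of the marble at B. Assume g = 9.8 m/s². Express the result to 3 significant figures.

v = 8.00 m/s

Mechanical energy is conserved (no friction): ½mv₀² + mgh = ½mv²
The mass cancels from both sides.
v² = v₀² + 2gh = (7.63)² + 2(9.8)(0.295) = 63.999
v = √63.999 = 8.000 m/s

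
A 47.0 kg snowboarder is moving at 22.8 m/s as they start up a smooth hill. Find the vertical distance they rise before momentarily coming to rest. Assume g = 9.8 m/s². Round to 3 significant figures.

h = 26.5 m

Setting KE at the bottom equal to PE gained: ½mv² = mgh
h = v²/(2g) = 22.8²/(2 × 9.8) = 26.52 m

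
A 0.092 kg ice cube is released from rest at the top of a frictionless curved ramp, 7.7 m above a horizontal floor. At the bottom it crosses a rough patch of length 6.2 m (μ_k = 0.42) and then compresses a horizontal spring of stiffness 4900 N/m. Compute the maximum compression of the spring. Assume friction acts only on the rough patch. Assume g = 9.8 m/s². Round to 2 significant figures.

x = 0.043 m

Initial energy: E₁ = mgh = (0.092)(9.8)(7.7) = 6.9423 J
Friction removes W_f = μ_k mg d = (0.42)(0.092)(9.8)(6.2) = 2.348 J
Energy reaching the spring: E = 6.9423 − 2.348 = 4.5946 J
At max compression ½kx² = E ⇒ x = √(2E/k) = √(2 × 4.5946/4900) = 0.04331 m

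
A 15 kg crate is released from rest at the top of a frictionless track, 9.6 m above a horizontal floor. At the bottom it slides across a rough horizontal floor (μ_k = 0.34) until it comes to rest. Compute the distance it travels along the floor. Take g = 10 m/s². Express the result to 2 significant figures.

Applying the work–energy principle:
At rest all PE has been dissipated by friction: mgh = μ_k m g d
d = h/μ_k = 9.6/0.34 = 28.24 m

d = 28 m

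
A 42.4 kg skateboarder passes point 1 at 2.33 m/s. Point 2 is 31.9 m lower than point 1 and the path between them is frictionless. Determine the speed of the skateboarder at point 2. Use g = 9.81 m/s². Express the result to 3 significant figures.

v = 25.1 m/s

Equating total energy at the two states: ½mv₀² + mgh = ½mv²
v² = v₀² + 2gh = (2.33)² + 2(9.81)(31.9) = 631.31
v = √631.31 = 25.13 m/s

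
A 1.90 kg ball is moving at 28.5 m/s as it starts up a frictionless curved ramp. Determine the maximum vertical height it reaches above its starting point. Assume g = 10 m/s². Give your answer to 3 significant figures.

Setting KE at the bottom equal to PE gained: ½mv² = mgh
h = v²/(2g) = 28.5²/(2 × 10) = 40.61 m

h = 40.6 m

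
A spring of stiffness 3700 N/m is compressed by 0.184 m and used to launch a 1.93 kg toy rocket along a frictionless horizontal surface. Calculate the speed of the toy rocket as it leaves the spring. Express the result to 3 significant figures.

Conservation of energy: ½kx² = ½mv²
v = x√(k/m) = 0.184 × √(3700/1.93) = 8.056 m/s

v = 8.06 m/s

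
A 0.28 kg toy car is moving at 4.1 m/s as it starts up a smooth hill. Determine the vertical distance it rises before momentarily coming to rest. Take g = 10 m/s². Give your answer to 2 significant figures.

Setting KE at the bottom equal to PE gained: ½mv² = mgh
h = v²/(2g) = 4.1²/(2 × 10) = 0.8405 m

h = 0.84 m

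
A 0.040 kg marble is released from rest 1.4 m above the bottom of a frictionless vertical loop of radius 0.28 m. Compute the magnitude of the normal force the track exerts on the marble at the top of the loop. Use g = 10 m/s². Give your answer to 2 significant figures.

N = 2.0 N

Energy from release to top (height 2r): mgh = ½mv_top² + mg(2r)
v_top² = 2g(h − 2r) = 2(10)(1.4 − 0.5600) = 16.800 m²/s²
At the top, both N and weight point toward the centre: N + mg = mv_top²/r
N = m(v_top²/r − g) = 0.040(16.800/0.28 − 10) = 2.000 N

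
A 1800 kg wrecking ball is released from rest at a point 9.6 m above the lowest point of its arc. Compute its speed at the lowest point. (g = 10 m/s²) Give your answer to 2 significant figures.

v = 14 m/s

By conservation of mechanical energy, mgh = ½mv²
The mass cancels from both sides.
v = √(2gh) = √(2 × 10 × 9.6) = √192.00 = 13.86 m/s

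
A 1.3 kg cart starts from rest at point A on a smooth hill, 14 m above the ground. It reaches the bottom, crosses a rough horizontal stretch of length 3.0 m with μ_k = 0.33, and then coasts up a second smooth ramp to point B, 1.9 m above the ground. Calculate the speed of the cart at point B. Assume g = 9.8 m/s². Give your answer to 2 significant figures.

Energy at A: mgh₁ = (1.3)(9.8)(14) = 178.36 J
Friction loss: W_f = μ_k mg d = 12.61 J
At B: ½mv² + mgh₂ = mgh₁ − W_f
½mv² = 178.36 − 12.61 − 24.206 = 141.54 J
v = √(2 × 141.54/1.3) = 14.76 m/s

v = 15 m/s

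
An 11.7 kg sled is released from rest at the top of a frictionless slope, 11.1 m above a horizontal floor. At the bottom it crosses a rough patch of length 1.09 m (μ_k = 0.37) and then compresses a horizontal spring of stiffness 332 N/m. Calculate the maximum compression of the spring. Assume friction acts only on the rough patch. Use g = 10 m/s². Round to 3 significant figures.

x = 2.75 m

Initial energy: E₁ = mgh = (11.7)(10)(11.1) = 1298.7 J
Friction removes W_f = μ_k mg d = (0.37)(11.7)(10)(1.09) = 47.19 J
Energy reaching the spring: E = 1298.7 − 47.19 = 1251.5 J
At max compression ½kx² = E ⇒ x = √(2E/k) = √(2 × 1251.5/332) = 2.746 m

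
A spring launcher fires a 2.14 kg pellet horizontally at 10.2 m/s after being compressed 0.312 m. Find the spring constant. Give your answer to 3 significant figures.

k = 2290 N/m

½kx² = ½mv²
k = mv²/x² = (2.14)(10.2)²/(0.312)² = 2287 N/m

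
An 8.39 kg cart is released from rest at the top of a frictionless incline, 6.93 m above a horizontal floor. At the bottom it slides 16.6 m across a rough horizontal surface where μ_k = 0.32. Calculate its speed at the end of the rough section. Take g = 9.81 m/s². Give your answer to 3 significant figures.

v = 5.63 m/s

Energy at the top = energy at the end + work done against friction:
mgh = ½mv² + μ_k m g d
W_f = μ_k mg d = (0.32)(8.39)(9.81)(16.6) = 437.2 J
½mv² = mgh − W_f = 570.38 − 437.2 = 133.17 J
v = √(2 × 133.17/8.39) = 5.634 m/s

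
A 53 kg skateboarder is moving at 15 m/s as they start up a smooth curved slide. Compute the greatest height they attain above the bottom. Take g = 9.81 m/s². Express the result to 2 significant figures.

h = 11 m

Setting KE at the bottom equal to PE gained: ½mv² = mgh
h = v²/(2g) = 15²/(2 × 9.81) = 11.47 m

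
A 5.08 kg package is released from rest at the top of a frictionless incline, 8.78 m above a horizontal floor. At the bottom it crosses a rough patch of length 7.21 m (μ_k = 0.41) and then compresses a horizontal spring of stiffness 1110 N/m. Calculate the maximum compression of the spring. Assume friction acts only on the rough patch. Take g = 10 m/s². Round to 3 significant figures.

x = 0.730 m

Initial energy: E₁ = mgh = (5.08)(10)(8.78) = 446.02 J
Friction removes W_f = μ_k mg d = (0.41)(5.08)(10)(7.21) = 150.2 J
Energy reaching the spring: E = 446.02 − 150.2 = 295.85 J
At max compression ½kx² = E ⇒ x = √(2E/k) = √(2 × 295.85/1110) = 0.7301 m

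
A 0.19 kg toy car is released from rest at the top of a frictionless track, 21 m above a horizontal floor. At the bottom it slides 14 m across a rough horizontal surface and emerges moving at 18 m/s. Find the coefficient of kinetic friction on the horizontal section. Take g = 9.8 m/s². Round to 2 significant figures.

μ_k = 0.32

Energy bookkeeping (friction removes W_f = μ_k N d):
mgh = ½mv² + μ_k m g d
mgh = 39.102 J; ½mv² = 30.780 J
W_f = 39.102 − 30.780 = 8.322 J
μ_k = W_f/(mg·d) = 8.322/(1.862 × 14) = 0.3192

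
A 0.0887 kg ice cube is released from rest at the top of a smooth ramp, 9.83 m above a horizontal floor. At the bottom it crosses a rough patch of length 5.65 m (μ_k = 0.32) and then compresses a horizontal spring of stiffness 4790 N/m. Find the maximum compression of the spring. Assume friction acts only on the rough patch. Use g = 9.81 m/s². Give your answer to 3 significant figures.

Initial energy: E₁ = mgh = (0.0887)(9.81)(9.83) = 8.5535 J
Friction removes W_f = μ_k mg d = (0.32)(0.0887)(9.81)(5.65) = 1.573 J
Energy reaching the spring: E = 8.5535 − 1.573 = 6.9803 J
At max compression ½kx² = E ⇒ x = √(2E/k) = √(2 × 6.9803/4790) = 0.05399 m

x = 0.0540 m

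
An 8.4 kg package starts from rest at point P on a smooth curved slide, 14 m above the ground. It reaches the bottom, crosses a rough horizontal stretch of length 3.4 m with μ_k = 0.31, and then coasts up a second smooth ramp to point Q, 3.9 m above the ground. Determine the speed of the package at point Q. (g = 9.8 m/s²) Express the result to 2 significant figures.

Energy at P: mgh₁ = (8.4)(9.8)(14) = 1152.5 J
Friction loss: W_f = μ_k mg d = 86.77 J
At Q: ½mv² + mgh₂ = mgh₁ − W_f
½mv² = 1152.5 − 86.77 − 321.05 = 744.67 J
v = √(2 × 744.67/8.4) = 13.32 m/s

v = 13 m/s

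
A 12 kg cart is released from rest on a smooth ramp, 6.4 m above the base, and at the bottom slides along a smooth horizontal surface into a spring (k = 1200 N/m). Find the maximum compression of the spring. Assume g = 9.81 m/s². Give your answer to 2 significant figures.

x = 1.1 m

At max compression the cart is momentarily at rest: mgh = ½kx²
x = √(2mgh/k) = √(2 × 12 × 9.81 × 6.4 / 1200) = 1.121 m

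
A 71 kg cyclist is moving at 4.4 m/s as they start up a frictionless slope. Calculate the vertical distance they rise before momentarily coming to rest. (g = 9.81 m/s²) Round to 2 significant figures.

h = 0.99 m

Setting KE at the bottom equal to PE gained: ½mv² = mgh
h = v²/(2g) = 4.4²/(2 × 9.81) = 0.9867 m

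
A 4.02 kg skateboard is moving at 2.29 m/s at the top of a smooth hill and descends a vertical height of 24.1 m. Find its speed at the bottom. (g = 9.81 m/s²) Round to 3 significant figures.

Mechanical energy is conserved (no friction): ½mv₀² + mgh = ½mv²
v² = v₀² + 2gh = (2.29)² + 2(9.81)(24.1) = 478.09
v = √478.09 = 21.87 m/s

v = 21.9 m/s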